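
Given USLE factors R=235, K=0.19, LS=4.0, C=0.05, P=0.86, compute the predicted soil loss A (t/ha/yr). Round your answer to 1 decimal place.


Step 1: A = R * K * LS * C * P
Step 2: R * K = 235 * 0.19 = 44.65
Step 3: (R*K) * LS = 44.65 * 4.0 = 178.6
Step 4: * C * P = 178.6 * 0.05 * 0.86 = 7.7
Step 5: A = 7.7 t/(ha*yr)

7.7


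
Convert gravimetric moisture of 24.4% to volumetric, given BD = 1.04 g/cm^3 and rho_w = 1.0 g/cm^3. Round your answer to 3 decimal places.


Step 1: theta = (w / 100) * BD / rho_w
Step 2: theta = (24.4 / 100) * 1.04 / 1.0
Step 3: theta = 0.244 * 1.04
Step 4: theta = 0.254

0.254


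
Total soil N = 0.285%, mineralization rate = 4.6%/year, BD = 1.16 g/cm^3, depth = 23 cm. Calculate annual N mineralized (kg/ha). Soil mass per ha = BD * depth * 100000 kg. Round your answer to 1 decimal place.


Step 1: Soil mass per ha = BD * depth * 100000 = 1.16 * 23 * 100000 = 2668000 kg
Step 2: Total N pool = soil mass * N%/100 = 2668000 * 0.285/100 = 7603.8 kg/ha
Step 3: N mineralized = N pool * rate%/100 = 7603.8 * 4.6/100 = 349.8 kg/ha/yr

349.8


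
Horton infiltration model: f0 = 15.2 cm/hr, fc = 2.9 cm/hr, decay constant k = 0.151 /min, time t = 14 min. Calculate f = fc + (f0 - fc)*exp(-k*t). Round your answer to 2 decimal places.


Step 1: f = fc + (f0 - fc) * exp(-k * t)
Step 2: exp(-0.151 * 14) = 0.120754
Step 3: f = 2.9 + (15.2 - 2.9) * 0.120754
Step 4: f = 2.9 + 12.3 * 0.120754
Step 5: f = 4.39 cm/hr

4.39


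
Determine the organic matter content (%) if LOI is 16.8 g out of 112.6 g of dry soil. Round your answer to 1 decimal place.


Step 1: OM% = 100 * LOI / sample mass
Step 2: OM = 100 * 16.8 / 112.6
Step 3: OM = 14.9%

14.9


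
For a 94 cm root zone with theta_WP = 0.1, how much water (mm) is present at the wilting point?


Step 1: Water (mm) = theta_WP * depth * 10
Step 2: Water = 0.1 * 94 * 10
Step 3: Water = 94.0 mm

94.0


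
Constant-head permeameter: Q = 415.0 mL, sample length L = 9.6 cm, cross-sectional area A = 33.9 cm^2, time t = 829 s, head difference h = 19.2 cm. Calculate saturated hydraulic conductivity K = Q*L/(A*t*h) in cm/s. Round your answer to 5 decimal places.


Step 1: K = Q * L / (A * t * h)
Step 2: Numerator = 415.0 * 9.6 = 3984.0
Step 3: Denominator = 33.9 * 829 * 19.2 = 539579.52
Step 4: K = 3984.0 / 539579.52 = 0.00738 cm/s

0.00738


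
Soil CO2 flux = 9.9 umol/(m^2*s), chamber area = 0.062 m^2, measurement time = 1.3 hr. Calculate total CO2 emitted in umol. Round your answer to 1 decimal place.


Step 1: Convert time to seconds: 1.3 hr * 3600 = 4680.0 s
Step 2: Total = flux * area * time_s
Step 3: Total = 9.9 * 0.062 * 4680.0
Step 4: Total = 2872.6 umol

2872.6


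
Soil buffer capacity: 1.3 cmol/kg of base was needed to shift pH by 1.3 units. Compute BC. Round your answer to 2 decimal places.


Step 1: BC = change in base / change in pH
Step 2: BC = 1.3 / 1.3
Step 3: BC = 1.0 cmol/(kg*pH unit)

1.0


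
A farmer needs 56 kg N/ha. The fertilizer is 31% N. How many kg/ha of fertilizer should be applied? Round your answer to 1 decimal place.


Step 1: Fertilizer rate = target N / (N content / 100)
Step 2: Rate = 56 / (31 / 100)
Step 3: Rate = 56 / 0.31
Step 4: Rate = 180.6 kg/ha

180.6


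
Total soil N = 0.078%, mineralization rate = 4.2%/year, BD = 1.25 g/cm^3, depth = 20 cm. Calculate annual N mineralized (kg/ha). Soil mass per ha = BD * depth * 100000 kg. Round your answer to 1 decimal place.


Step 1: Soil mass per ha = BD * depth * 100000 = 1.25 * 20 * 100000 = 2500000 kg
Step 2: Total N pool = soil mass * N%/100 = 2500000 * 0.078/100 = 1950.0 kg/ha
Step 3: N mineralized = N pool * rate%/100 = 1950.0 * 4.2/100 = 81.9 kg/ha/yr

81.9


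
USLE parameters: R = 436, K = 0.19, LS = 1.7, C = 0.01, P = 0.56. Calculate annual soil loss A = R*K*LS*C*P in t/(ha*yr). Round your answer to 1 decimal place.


Step 1: A = R * K * LS * C * P
Step 2: R * K = 436 * 0.19 = 82.84
Step 3: (R*K) * LS = 82.84 * 1.7 = 140.828
Step 4: * C * P = 140.828 * 0.01 * 0.56 = 0.8
Step 5: A = 0.8 t/(ha*yr)

0.8


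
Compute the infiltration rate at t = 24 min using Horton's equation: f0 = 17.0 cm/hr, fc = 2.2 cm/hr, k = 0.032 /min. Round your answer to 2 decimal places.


Step 1: f = fc + (f0 - fc) * exp(-k * t)
Step 2: exp(-0.032 * 24) = 0.46394
Step 3: f = 2.2 + (17.0 - 2.2) * 0.46394
Step 4: f = 2.2 + 14.8 * 0.46394
Step 5: f = 9.07 cm/hr

9.07


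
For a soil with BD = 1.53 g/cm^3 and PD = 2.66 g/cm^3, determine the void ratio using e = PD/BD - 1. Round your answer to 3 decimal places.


Step 1: e = PD / BD - 1
Step 2: e = 2.66 / 1.53 - 1
Step 3: e = 1.73856 - 1
Step 4: e = 0.739

0.739


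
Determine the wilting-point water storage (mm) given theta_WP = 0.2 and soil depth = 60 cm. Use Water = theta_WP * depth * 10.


Step 1: Water (mm) = theta_WP * depth * 10
Step 2: Water = 0.2 * 60 * 10
Step 3: Water = 120.0 mm

120.0


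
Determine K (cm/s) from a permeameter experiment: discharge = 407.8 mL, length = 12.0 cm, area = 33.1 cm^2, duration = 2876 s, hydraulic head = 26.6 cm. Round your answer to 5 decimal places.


Step 1: K = Q * L / (A * t * h)
Step 2: Numerator = 407.8 * 12.0 = 4893.6
Step 3: Denominator = 33.1 * 2876 * 26.6 = 2532202.96
Step 4: K = 4893.6 / 2532202.96 = 0.00193 cm/s

0.00193


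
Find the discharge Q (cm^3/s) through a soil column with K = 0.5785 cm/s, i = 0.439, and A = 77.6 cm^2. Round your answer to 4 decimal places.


Step 1: Apply Darcy's law: Q = K * i * A
Step 2: Q = 0.5785 * 0.439 * 77.6
Step 3: Q = 19.7074 cm^3/s

19.7074


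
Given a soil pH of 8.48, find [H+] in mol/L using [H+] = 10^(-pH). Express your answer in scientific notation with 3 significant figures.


Step 1: [H+] = 10^(-pH)
Step 2: [H+] = 10^(-8.48)
Step 3: [H+] = 3.31e-09 mol/L

3.31e-09


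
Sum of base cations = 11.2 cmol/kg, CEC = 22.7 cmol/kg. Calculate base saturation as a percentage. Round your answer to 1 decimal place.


Step 1: BS = 100 * (sum of bases) / CEC
Step 2: BS = 100 * 11.2 / 22.7
Step 3: BS = 49.3%

49.3


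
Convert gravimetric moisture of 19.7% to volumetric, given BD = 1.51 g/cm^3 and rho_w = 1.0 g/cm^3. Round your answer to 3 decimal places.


Step 1: theta = (w / 100) * BD / rho_w
Step 2: theta = (19.7 / 100) * 1.51 / 1.0
Step 3: theta = 0.197 * 1.51
Step 4: theta = 0.297

0.297


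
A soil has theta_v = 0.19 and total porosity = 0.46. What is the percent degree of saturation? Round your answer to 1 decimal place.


Step 1: S = 100 * theta_v / n
Step 2: S = 100 * 0.19 / 0.46
Step 3: S = 41.3%

41.3


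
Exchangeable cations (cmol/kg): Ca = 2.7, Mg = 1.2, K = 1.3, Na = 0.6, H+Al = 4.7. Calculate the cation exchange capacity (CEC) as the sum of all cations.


Step 1: CEC = Ca + Mg + K + Na + (H+Al)
Step 2: CEC = 2.7 + 1.2 + 1.3 + 0.6 + 4.7
Step 3: CEC = 10.5 cmol/kg

10.5


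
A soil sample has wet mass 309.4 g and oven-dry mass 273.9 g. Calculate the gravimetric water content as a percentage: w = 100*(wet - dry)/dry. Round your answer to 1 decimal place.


Step 1: Water mass = wet - dry = 309.4 - 273.9 = 35.5 g
Step 2: w = 100 * water mass / dry mass
Step 3: w = 100 * 35.5 / 273.9 = 13.0%

13.0


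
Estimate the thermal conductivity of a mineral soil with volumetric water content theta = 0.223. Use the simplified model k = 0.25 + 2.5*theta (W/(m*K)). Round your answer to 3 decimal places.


Step 1: k = 0.25 + 2.5 * theta
Step 2: k = 0.25 + 2.5 * 0.223
Step 3: k = 0.25 + 0.558
Step 4: k = 0.808 W/(m*K)

0.808


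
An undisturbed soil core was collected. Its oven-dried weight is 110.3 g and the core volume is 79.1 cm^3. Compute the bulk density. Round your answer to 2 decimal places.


Step 1: Identify the formula: BD = dry mass / volume
Step 2: Substitute values: BD = 110.3 / 79.1
Step 3: BD = 1.39 g/cm^3

1.39


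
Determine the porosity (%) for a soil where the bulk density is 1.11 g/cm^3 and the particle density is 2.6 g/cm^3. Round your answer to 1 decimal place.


Step 1: Formula: n = 100 * (1 - BD / PD)
Step 2: n = 100 * (1 - 1.11 / 2.6)
Step 3: n = 100 * (1 - 0.42692)
Step 4: n = 57.3%

57.3


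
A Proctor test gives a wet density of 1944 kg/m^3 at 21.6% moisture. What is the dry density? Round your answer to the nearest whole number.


Step 1: Dry density = wet density / (1 + w/100)
Step 2: Dry density = 1944 / (1 + 21.6/100)
Step 3: Dry density = 1944 / 1.216
Step 4: Dry density = 1599 kg/m^3

1599


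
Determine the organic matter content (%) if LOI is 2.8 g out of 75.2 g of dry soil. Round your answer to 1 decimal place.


Step 1: OM% = 100 * LOI / sample mass
Step 2: OM = 100 * 2.8 / 75.2
Step 3: OM = 3.7%

3.7


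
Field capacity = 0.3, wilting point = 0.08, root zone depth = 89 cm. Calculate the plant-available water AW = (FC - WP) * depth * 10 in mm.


Step 1: Available water = (FC - WP) * depth * 10
Step 2: AW = (0.3 - 0.08) * 89 * 10
Step 3: AW = 0.22 * 89 * 10
Step 4: AW = 195.8 mm

195.8


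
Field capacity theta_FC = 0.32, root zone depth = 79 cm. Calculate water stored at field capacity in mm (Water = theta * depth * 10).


Step 1: Water (mm) = theta_FC * depth (cm) * 10
Step 2: Water = 0.32 * 79 * 10
Step 3: Water = 252.8 mm

252.8


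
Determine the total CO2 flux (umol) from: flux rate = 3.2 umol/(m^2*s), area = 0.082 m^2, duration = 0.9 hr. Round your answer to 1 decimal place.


Step 1: Convert time to seconds: 0.9 hr * 3600 = 3240.0 s
Step 2: Total = flux * area * time_s
Step 3: Total = 3.2 * 0.082 * 3240.0
Step 4: Total = 850.2 umol

850.2


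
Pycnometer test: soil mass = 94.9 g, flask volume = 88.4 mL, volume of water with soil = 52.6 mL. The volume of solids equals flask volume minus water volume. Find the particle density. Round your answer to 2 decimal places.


Step 1: Volume of solids = flask volume - water volume with soil
Step 2: V_solids = 88.4 - 52.6 = 35.8 mL
Step 3: Particle density = mass / V_solids = 94.9 / 35.8 = 2.65 g/cm^3

2.65


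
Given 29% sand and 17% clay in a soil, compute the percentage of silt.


Step 1: sand + silt + clay = 100%
Step 2: silt = 100 - sand - clay
Step 3: silt = 100 - 29 - 17
Step 4: silt = 54%

54


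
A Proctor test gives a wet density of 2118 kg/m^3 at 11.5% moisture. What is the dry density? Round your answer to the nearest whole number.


Step 1: Dry density = wet density / (1 + w/100)
Step 2: Dry density = 2118 / (1 + 11.5/100)
Step 3: Dry density = 2118 / 1.115
Step 4: Dry density = 1900 kg/m^3

1900


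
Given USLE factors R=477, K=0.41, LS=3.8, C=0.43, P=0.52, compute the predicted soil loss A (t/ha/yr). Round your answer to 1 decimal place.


Step 1: A = R * K * LS * C * P
Step 2: R * K = 477 * 0.41 = 195.57
Step 3: (R*K) * LS = 195.57 * 3.8 = 743.166
Step 4: * C * P = 743.166 * 0.43 * 0.52 = 166.2
Step 5: A = 166.2 t/(ha*yr)

166.2


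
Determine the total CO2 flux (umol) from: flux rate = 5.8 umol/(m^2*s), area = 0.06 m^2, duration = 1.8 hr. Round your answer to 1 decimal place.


Step 1: Convert time to seconds: 1.8 hr * 3600 = 6480.0 s
Step 2: Total = flux * area * time_s
Step 3: Total = 5.8 * 0.06 * 6480.0
Step 4: Total = 2255.0 umol

2255.0


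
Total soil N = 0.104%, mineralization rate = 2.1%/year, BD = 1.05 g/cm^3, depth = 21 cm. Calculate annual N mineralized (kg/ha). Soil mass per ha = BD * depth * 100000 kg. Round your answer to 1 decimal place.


Step 1: Soil mass per ha = BD * depth * 100000 = 1.05 * 21 * 100000 = 2205000 kg
Step 2: Total N pool = soil mass * N%/100 = 2205000 * 0.104/100 = 2293.2 kg/ha
Step 3: N mineralized = N pool * rate%/100 = 2293.2 * 2.1/100 = 48.2 kg/ha/yr

48.2


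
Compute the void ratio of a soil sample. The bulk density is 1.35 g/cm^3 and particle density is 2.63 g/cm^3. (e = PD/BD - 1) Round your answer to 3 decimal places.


Step 1: e = PD / BD - 1
Step 2: e = 2.63 / 1.35 - 1
Step 3: e = 1.94815 - 1
Step 4: e = 0.948

0.948


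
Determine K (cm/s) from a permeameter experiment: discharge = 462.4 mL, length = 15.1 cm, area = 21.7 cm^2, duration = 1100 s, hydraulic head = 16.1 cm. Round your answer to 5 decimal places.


Step 1: K = Q * L / (A * t * h)
Step 2: Numerator = 462.4 * 15.1 = 6982.24
Step 3: Denominator = 21.7 * 1100 * 16.1 = 384307.0
Step 4: K = 6982.24 / 384307.0 = 0.01817 cm/s

0.01817


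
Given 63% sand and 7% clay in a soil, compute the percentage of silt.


Step 1: sand + silt + clay = 100%
Step 2: silt = 100 - sand - clay
Step 3: silt = 100 - 63 - 7
Step 4: silt = 30%

30


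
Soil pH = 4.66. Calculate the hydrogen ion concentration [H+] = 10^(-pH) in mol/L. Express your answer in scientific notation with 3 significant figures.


Step 1: [H+] = 10^(-pH)
Step 2: [H+] = 10^(-4.66)
Step 3: [H+] = 2.19e-05 mol/L

2.19e-05


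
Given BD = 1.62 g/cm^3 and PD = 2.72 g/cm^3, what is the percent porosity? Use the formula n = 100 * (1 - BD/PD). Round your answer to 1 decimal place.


Step 1: Formula: n = 100 * (1 - BD / PD)
Step 2: n = 100 * (1 - 1.62 / 2.72)
Step 3: n = 100 * (1 - 0.59559)
Step 4: n = 40.4%

40.4


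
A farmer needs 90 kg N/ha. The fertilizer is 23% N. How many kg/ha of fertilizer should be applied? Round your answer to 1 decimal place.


Step 1: Fertilizer rate = target N / (N content / 100)
Step 2: Rate = 90 / (23 / 100)
Step 3: Rate = 90 / 0.23
Step 4: Rate = 391.3 kg/ha

391.3


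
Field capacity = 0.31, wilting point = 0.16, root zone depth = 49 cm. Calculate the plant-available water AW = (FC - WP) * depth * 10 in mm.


Step 1: Available water = (FC - WP) * depth * 10
Step 2: AW = (0.31 - 0.16) * 49 * 10
Step 3: AW = 0.15 * 49 * 10
Step 4: AW = 73.5 mm

73.5


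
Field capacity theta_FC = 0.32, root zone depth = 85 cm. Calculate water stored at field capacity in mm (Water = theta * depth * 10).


Step 1: Water (mm) = theta_FC * depth (cm) * 10
Step 2: Water = 0.32 * 85 * 10
Step 3: Water = 272.0 mm

272.0


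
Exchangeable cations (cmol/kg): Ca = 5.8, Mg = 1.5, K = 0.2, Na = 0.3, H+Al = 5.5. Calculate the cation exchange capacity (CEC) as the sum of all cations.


Step 1: CEC = Ca + Mg + K + Na + (H+Al)
Step 2: CEC = 5.8 + 1.5 + 0.2 + 0.3 + 5.5
Step 3: CEC = 13.3 cmol/kg

13.3


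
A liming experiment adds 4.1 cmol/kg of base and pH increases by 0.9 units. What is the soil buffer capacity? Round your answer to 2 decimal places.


Step 1: BC = change in base / change in pH
Step 2: BC = 4.1 / 0.9
Step 3: BC = 4.56 cmol/(kg*pH unit)

4.56


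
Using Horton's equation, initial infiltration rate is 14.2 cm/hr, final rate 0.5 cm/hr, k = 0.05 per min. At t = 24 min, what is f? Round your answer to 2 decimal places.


Step 1: f = fc + (f0 - fc) * exp(-k * t)
Step 2: exp(-0.05 * 24) = 0.301194
Step 3: f = 0.5 + (14.2 - 0.5) * 0.301194
Step 4: f = 0.5 + 13.7 * 0.301194
Step 5: f = 4.63 cm/hr

4.63


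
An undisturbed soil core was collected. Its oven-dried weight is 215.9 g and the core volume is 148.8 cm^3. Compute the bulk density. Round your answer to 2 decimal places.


Step 1: Identify the formula: BD = dry mass / volume
Step 2: Substitute values: BD = 215.9 / 148.8
Step 3: BD = 1.45 g/cm^3

1.45


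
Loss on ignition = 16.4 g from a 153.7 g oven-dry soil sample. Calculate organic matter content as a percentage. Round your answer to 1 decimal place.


Step 1: OM% = 100 * LOI / sample mass
Step 2: OM = 100 * 16.4 / 153.7
Step 3: OM = 10.7%

10.7


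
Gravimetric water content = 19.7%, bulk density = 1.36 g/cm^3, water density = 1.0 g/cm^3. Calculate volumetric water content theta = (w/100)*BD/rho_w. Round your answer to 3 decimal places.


Step 1: theta = (w / 100) * BD / rho_w
Step 2: theta = (19.7 / 100) * 1.36 / 1.0
Step 3: theta = 0.197 * 1.36
Step 4: theta = 0.268

0.268


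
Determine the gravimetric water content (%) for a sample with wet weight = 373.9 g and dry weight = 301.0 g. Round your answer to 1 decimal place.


Step 1: Water mass = wet - dry = 373.9 - 301.0 = 72.9 g
Step 2: w = 100 * water mass / dry mass
Step 3: w = 100 * 72.9 / 301.0 = 24.2%

24.2


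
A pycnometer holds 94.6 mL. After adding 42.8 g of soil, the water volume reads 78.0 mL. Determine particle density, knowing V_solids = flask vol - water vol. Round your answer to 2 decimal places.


Step 1: Volume of solids = flask volume - water volume with soil
Step 2: V_solids = 94.6 - 78.0 = 16.6 mL
Step 3: Particle density = mass / V_solids = 42.8 / 16.6 = 2.58 g/cm^3

2.58


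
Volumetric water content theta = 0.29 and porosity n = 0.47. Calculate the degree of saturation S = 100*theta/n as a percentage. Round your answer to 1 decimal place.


Step 1: S = 100 * theta_v / n
Step 2: S = 100 * 0.29 / 0.47
Step 3: S = 61.7%

61.7


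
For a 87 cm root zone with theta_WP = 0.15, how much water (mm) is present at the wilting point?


Step 1: Water (mm) = theta_WP * depth * 10
Step 2: Water = 0.15 * 87 * 10
Step 3: Water = 130.5 mm

130.5


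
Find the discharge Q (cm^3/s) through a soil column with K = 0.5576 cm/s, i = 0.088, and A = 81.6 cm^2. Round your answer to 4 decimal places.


Step 1: Apply Darcy's law: Q = K * i * A
Step 2: Q = 0.5576 * 0.088 * 81.6
Step 3: Q = 4.004 cm^3/s

4.004


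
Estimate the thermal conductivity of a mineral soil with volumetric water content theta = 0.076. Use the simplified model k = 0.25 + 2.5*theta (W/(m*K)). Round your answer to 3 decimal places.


Step 1: k = 0.25 + 2.5 * theta
Step 2: k = 0.25 + 2.5 * 0.076
Step 3: k = 0.25 + 0.19
Step 4: k = 0.44 W/(m*K)

0.44


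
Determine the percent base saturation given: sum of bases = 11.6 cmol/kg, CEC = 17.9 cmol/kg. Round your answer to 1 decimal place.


Step 1: BS = 100 * (sum of bases) / CEC
Step 2: BS = 100 * 11.6 / 17.9
Step 3: BS = 64.8%

64.8


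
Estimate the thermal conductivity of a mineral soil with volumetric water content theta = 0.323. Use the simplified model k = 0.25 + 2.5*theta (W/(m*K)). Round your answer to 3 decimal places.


Step 1: k = 0.25 + 2.5 * theta
Step 2: k = 0.25 + 2.5 * 0.323
Step 3: k = 0.25 + 0.808
Step 4: k = 1.058 W/(m*K)

1.058


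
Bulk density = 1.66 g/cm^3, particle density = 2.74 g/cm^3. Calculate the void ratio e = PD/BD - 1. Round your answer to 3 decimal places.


Step 1: e = PD / BD - 1
Step 2: e = 2.74 / 1.66 - 1
Step 3: e = 1.6506 - 1
Step 4: e = 0.651

0.651


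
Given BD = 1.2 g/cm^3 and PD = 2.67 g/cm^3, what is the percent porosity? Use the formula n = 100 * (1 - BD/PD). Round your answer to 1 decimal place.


Step 1: Formula: n = 100 * (1 - BD / PD)
Step 2: n = 100 * (1 - 1.2 / 2.67)
Step 3: n = 100 * (1 - 0.44944)
Step 4: n = 55.1%

55.1


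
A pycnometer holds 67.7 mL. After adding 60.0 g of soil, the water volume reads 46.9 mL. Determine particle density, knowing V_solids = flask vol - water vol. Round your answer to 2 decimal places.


Step 1: Volume of solids = flask volume - water volume with soil
Step 2: V_solids = 67.7 - 46.9 = 20.8 mL
Step 3: Particle density = mass / V_solids = 60.0 / 20.8 = 2.88 g/cm^3

2.88


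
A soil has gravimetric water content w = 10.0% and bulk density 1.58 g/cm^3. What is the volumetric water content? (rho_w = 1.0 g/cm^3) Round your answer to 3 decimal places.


Step 1: theta = (w / 100) * BD / rho_w
Step 2: theta = (10.0 / 100) * 1.58 / 1.0
Step 3: theta = 0.1 * 1.58
Step 4: theta = 0.158

0.158


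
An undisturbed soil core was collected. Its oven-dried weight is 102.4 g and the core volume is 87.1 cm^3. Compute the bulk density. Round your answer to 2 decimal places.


Step 1: Identify the formula: BD = dry mass / volume
Step 2: Substitute values: BD = 102.4 / 87.1
Step 3: BD = 1.18 g/cm^3

1.18


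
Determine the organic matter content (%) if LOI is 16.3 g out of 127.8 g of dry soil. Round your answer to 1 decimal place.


Step 1: OM% = 100 * LOI / sample mass
Step 2: OM = 100 * 16.3 / 127.8
Step 3: OM = 12.8%

12.8


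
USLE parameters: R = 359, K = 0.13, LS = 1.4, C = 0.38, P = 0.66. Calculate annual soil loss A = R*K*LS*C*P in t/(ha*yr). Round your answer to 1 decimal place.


Step 1: A = R * K * LS * C * P
Step 2: R * K = 359 * 0.13 = 46.67
Step 3: (R*K) * LS = 46.67 * 1.4 = 65.338
Step 4: * C * P = 65.338 * 0.38 * 0.66 = 16.4
Step 5: A = 16.4 t/(ha*yr)

16.4


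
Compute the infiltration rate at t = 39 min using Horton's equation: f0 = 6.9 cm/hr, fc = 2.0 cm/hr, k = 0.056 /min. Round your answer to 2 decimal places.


Step 1: f = fc + (f0 - fc) * exp(-k * t)
Step 2: exp(-0.056 * 39) = 0.11259
Step 3: f = 2.0 + (6.9 - 2.0) * 0.11259
Step 4: f = 2.0 + 4.9 * 0.11259
Step 5: f = 2.55 cm/hr

2.55


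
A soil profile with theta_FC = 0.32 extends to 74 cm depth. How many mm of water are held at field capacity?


Step 1: Water (mm) = theta_FC * depth (cm) * 10
Step 2: Water = 0.32 * 74 * 10
Step 3: Water = 236.8 mm

236.8


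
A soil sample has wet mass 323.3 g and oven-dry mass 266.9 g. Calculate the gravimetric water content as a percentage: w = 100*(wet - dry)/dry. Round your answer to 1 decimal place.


Step 1: Water mass = wet - dry = 323.3 - 266.9 = 56.4 g
Step 2: w = 100 * water mass / dry mass
Step 3: w = 100 * 56.4 / 266.9 = 21.1%

21.1


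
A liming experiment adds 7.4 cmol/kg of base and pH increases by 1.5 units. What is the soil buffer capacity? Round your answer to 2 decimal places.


Step 1: BC = change in base / change in pH
Step 2: BC = 7.4 / 1.5
Step 3: BC = 4.93 cmol/(kg*pH unit)

4.93


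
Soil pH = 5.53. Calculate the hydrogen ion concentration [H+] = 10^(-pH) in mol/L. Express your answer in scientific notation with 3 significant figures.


Step 1: [H+] = 10^(-pH)
Step 2: [H+] = 10^(-5.53)
Step 3: [H+] = 2.95e-06 mol/L

2.95e-06


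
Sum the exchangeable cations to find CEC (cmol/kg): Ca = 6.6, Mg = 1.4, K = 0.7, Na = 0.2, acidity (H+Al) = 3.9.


Step 1: CEC = Ca + Mg + K + Na + (H+Al)
Step 2: CEC = 6.6 + 1.4 + 0.7 + 0.2 + 3.9
Step 3: CEC = 12.8 cmol/kg

12.8


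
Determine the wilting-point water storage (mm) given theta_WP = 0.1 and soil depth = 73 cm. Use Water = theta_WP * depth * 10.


Step 1: Water (mm) = theta_WP * depth * 10
Step 2: Water = 0.1 * 73 * 10
Step 3: Water = 73.0 mm

73.0


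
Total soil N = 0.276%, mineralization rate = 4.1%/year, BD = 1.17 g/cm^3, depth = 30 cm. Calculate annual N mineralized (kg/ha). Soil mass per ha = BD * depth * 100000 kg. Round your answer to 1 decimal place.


Step 1: Soil mass per ha = BD * depth * 100000 = 1.17 * 30 * 100000 = 3510000 kg
Step 2: Total N pool = soil mass * N%/100 = 3510000 * 0.276/100 = 9687.6 kg/ha
Step 3: N mineralized = N pool * rate%/100 = 9687.6 * 4.1/100 = 397.2 kg/ha/yr

397.2


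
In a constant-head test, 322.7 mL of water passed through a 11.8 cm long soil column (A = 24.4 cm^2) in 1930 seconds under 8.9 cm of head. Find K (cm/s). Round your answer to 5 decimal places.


Step 1: K = Q * L / (A * t * h)
Step 2: Numerator = 322.7 * 11.8 = 3807.86
Step 3: Denominator = 24.4 * 1930 * 8.9 = 419118.8
Step 4: K = 3807.86 / 419118.8 = 0.00909 cm/s

0.00909


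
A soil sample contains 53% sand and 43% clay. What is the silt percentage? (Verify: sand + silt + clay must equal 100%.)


Step 1: sand + silt + clay = 100%
Step 2: silt = 100 - sand - clay
Step 3: silt = 100 - 53 - 43
Step 4: silt = 4%

4


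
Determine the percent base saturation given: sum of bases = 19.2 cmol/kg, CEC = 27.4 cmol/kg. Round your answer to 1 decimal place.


Step 1: BS = 100 * (sum of bases) / CEC
Step 2: BS = 100 * 19.2 / 27.4
Step 3: BS = 70.1%

70.1


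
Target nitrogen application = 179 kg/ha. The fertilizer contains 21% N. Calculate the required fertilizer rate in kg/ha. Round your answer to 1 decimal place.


Step 1: Fertilizer rate = target N / (N content / 100)
Step 2: Rate = 179 / (21 / 100)
Step 3: Rate = 179 / 0.21
Step 4: Rate = 852.4 kg/ha

852.4


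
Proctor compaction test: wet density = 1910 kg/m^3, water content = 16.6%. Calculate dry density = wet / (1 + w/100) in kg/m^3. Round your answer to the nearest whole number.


Step 1: Dry density = wet density / (1 + w/100)
Step 2: Dry density = 1910 / (1 + 16.6/100)
Step 3: Dry density = 1910 / 1.166
Step 4: Dry density = 1638 kg/m^3

1638


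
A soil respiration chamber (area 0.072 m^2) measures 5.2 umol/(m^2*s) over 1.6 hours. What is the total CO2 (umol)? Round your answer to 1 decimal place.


Step 1: Convert time to seconds: 1.6 hr * 3600 = 5760.0 s
Step 2: Total = flux * area * time_s
Step 3: Total = 5.2 * 0.072 * 5760.0
Step 4: Total = 2156.5 umol

2156.5


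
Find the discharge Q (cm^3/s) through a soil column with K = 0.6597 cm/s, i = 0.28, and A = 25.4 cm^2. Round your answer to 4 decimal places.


Step 1: Apply Darcy's law: Q = K * i * A
Step 2: Q = 0.6597 * 0.28 * 25.4
Step 3: Q = 4.6918 cm^3/s

4.6918


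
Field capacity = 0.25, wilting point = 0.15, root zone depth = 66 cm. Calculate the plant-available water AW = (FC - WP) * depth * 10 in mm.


Step 1: Available water = (FC - WP) * depth * 10
Step 2: AW = (0.25 - 0.15) * 66 * 10
Step 3: AW = 0.1 * 66 * 10
Step 4: AW = 66.0 mm

66.0


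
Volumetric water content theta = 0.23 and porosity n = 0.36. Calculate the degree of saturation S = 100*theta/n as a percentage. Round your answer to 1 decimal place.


Step 1: S = 100 * theta_v / n
Step 2: S = 100 * 0.23 / 0.36
Step 3: S = 63.9%

63.9


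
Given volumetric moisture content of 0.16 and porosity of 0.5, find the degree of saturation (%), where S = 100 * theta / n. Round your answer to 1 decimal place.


Step 1: S = 100 * theta_v / n
Step 2: S = 100 * 0.16 / 0.5
Step 3: S = 32.0%

32.0


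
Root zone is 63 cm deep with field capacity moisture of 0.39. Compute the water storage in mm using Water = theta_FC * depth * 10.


Step 1: Water (mm) = theta_FC * depth (cm) * 10
Step 2: Water = 0.39 * 63 * 10
Step 3: Water = 245.7 mm

245.7


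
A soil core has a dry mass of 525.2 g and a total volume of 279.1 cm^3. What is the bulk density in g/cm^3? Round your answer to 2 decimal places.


Step 1: Identify the formula: BD = dry mass / volume
Step 2: Substitute values: BD = 525.2 / 279.1
Step 3: BD = 1.88 g/cm^3

1.88


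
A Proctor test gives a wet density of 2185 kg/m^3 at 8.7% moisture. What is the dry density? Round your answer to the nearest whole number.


Step 1: Dry density = wet density / (1 + w/100)
Step 2: Dry density = 2185 / (1 + 8.7/100)
Step 3: Dry density = 2185 / 1.087
Step 4: Dry density = 2010 kg/m^3

2010


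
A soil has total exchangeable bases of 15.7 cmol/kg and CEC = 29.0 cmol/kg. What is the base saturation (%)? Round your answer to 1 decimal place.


Step 1: BS = 100 * (sum of bases) / CEC
Step 2: BS = 100 * 15.7 / 29.0
Step 3: BS = 54.1%

54.1


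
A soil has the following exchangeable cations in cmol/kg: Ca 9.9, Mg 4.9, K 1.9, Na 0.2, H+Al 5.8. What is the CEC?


Step 1: CEC = Ca + Mg + K + Na + (H+Al)
Step 2: CEC = 9.9 + 4.9 + 1.9 + 0.2 + 5.8
Step 3: CEC = 22.7 cmol/kg

22.7


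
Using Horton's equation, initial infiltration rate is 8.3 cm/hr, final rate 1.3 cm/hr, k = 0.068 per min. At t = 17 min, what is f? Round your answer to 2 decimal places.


Step 1: f = fc + (f0 - fc) * exp(-k * t)
Step 2: exp(-0.068 * 17) = 0.314743
Step 3: f = 1.3 + (8.3 - 1.3) * 0.314743
Step 4: f = 1.3 + 7.0 * 0.314743
Step 5: f = 3.5 cm/hr

3.5


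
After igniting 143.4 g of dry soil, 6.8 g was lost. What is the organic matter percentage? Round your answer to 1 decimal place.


Step 1: OM% = 100 * LOI / sample mass
Step 2: OM = 100 * 6.8 / 143.4
Step 3: OM = 4.7%

4.7


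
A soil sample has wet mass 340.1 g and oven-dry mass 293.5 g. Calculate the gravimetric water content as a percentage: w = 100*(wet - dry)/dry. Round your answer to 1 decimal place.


Step 1: Water mass = wet - dry = 340.1 - 293.5 = 46.6 g
Step 2: w = 100 * water mass / dry mass
Step 3: w = 100 * 46.6 / 293.5 = 15.9%

15.9


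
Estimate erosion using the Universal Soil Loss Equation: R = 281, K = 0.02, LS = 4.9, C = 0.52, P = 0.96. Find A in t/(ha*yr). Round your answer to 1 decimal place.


Step 1: A = R * K * LS * C * P
Step 2: R * K = 281 * 0.02 = 5.62
Step 3: (R*K) * LS = 5.62 * 4.9 = 27.538
Step 4: * C * P = 27.538 * 0.52 * 0.96 = 13.7
Step 5: A = 13.7 t/(ha*yr)

13.7


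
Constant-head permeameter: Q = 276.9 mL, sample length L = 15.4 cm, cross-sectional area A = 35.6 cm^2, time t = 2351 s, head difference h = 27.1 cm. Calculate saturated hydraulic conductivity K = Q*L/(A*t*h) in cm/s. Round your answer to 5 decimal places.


Step 1: K = Q * L / (A * t * h)
Step 2: Numerator = 276.9 * 15.4 = 4264.26
Step 3: Denominator = 35.6 * 2351 * 27.1 = 2268150.76
Step 4: K = 4264.26 / 2268150.76 = 0.00188 cm/s

0.00188


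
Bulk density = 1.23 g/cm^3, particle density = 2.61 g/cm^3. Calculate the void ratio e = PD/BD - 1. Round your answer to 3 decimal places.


Step 1: e = PD / BD - 1
Step 2: e = 2.61 / 1.23 - 1
Step 3: e = 2.12195 - 1
Step 4: e = 1.122

1.122


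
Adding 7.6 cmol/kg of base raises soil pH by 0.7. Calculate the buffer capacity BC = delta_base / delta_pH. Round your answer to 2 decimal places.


Step 1: BC = change in base / change in pH
Step 2: BC = 7.6 / 0.7
Step 3: BC = 10.86 cmol/(kg*pH unit)

10.86


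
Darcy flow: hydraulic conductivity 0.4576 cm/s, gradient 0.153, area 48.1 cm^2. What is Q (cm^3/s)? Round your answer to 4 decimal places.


Step 1: Apply Darcy's law: Q = K * i * A
Step 2: Q = 0.4576 * 0.153 * 48.1
Step 3: Q = 3.3676 cm^3/s

3.3676


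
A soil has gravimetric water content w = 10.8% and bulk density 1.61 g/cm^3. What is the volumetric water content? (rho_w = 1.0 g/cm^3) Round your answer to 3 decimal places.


Step 1: theta = (w / 100) * BD / rho_w
Step 2: theta = (10.8 / 100) * 1.61 / 1.0
Step 3: theta = 0.108 * 1.61
Step 4: theta = 0.174

0.174


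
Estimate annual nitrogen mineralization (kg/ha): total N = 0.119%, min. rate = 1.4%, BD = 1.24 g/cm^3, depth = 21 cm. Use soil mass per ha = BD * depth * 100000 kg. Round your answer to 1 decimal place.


Step 1: Soil mass per ha = BD * depth * 100000 = 1.24 * 21 * 100000 = 2604000 kg
Step 2: Total N pool = soil mass * N%/100 = 2604000 * 0.119/100 = 3098.76 kg/ha
Step 3: N mineralized = N pool * rate%/100 = 3098.76 * 1.4/100 = 43.4 kg/ha/yr

43.4


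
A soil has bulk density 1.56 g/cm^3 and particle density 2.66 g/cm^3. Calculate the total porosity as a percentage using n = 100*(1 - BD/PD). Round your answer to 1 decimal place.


Step 1: Formula: n = 100 * (1 - BD / PD)
Step 2: n = 100 * (1 - 1.56 / 2.66)
Step 3: n = 100 * (1 - 0.58647)
Step 4: n = 41.4%

41.4


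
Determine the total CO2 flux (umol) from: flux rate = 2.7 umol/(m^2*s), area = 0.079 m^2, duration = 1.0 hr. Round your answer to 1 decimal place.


Step 1: Convert time to seconds: 1.0 hr * 3600 = 3600.0 s
Step 2: Total = flux * area * time_s
Step 3: Total = 2.7 * 0.079 * 3600.0
Step 4: Total = 767.9 umol

767.9


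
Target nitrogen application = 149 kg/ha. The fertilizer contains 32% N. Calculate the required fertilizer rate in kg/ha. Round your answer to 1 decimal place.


Step 1: Fertilizer rate = target N / (N content / 100)
Step 2: Rate = 149 / (32 / 100)
Step 3: Rate = 149 / 0.32
Step 4: Rate = 465.6 kg/ha

465.6


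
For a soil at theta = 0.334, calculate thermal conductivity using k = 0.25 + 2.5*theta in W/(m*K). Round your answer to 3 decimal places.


Step 1: k = 0.25 + 2.5 * theta
Step 2: k = 0.25 + 2.5 * 0.334
Step 3: k = 0.25 + 0.835
Step 4: k = 1.085 W/(m*K)

1.085


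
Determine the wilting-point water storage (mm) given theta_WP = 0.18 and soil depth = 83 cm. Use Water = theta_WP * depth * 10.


Step 1: Water (mm) = theta_WP * depth * 10
Step 2: Water = 0.18 * 83 * 10
Step 3: Water = 149.4 mm

149.4


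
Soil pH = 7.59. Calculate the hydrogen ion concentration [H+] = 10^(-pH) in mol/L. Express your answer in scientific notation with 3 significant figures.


Step 1: [H+] = 10^(-pH)
Step 2: [H+] = 10^(-7.59)
Step 3: [H+] = 2.57e-08 mol/L

2.57e-08


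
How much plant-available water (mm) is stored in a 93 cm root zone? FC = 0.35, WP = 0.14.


Step 1: Available water = (FC - WP) * depth * 10
Step 2: AW = (0.35 - 0.14) * 93 * 10
Step 3: AW = 0.21 * 93 * 10
Step 4: AW = 195.3 mm

195.3


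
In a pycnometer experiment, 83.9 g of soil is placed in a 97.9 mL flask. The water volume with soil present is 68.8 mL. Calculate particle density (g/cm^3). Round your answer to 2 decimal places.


Step 1: Volume of solids = flask volume - water volume with soil
Step 2: V_solids = 97.9 - 68.8 = 29.1 mL
Step 3: Particle density = mass / V_solids = 83.9 / 29.1 = 2.88 g/cm^3

2.88


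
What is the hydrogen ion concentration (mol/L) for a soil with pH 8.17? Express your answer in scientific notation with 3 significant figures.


Step 1: [H+] = 10^(-pH)
Step 2: [H+] = 10^(-8.17)
Step 3: [H+] = 6.76e-09 mol/L

6.76e-09


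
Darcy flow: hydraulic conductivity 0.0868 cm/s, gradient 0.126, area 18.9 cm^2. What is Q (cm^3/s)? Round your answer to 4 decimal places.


Step 1: Apply Darcy's law: Q = K * i * A
Step 2: Q = 0.0868 * 0.126 * 18.9
Step 3: Q = 0.2067 cm^3/s

0.2067


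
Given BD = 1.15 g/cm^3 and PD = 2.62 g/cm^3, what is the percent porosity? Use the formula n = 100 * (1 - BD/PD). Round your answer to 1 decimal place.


Step 1: Formula: n = 100 * (1 - BD / PD)
Step 2: n = 100 * (1 - 1.15 / 2.62)
Step 3: n = 100 * (1 - 0.43893)
Step 4: n = 56.1%

56.1


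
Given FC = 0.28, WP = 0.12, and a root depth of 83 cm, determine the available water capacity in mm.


Step 1: Available water = (FC - WP) * depth * 10
Step 2: AW = (0.28 - 0.12) * 83 * 10
Step 3: AW = 0.16 * 83 * 10
Step 4: AW = 132.8 mm

132.8


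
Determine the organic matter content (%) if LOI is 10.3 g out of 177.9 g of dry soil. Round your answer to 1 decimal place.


Step 1: OM% = 100 * LOI / sample mass
Step 2: OM = 100 * 10.3 / 177.9
Step 3: OM = 5.8%

5.8


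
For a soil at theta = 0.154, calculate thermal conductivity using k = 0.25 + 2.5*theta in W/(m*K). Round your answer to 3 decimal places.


Step 1: k = 0.25 + 2.5 * theta
Step 2: k = 0.25 + 2.5 * 0.154
Step 3: k = 0.25 + 0.385
Step 4: k = 0.635 W/(m*K)

0.635


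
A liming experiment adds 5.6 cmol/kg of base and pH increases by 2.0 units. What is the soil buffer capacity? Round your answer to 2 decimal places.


Step 1: BC = change in base / change in pH
Step 2: BC = 5.6 / 2.0
Step 3: BC = 2.8 cmol/(kg*pH unit)

2.8


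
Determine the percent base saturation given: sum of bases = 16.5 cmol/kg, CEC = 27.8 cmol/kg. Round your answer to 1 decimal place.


Step 1: BS = 100 * (sum of bases) / CEC
Step 2: BS = 100 * 16.5 / 27.8
Step 3: BS = 59.4%

59.4


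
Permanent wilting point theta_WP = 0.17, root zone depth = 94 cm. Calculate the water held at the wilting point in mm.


Step 1: Water (mm) = theta_WP * depth * 10
Step 2: Water = 0.17 * 94 * 10
Step 3: Water = 159.8 mm

159.8


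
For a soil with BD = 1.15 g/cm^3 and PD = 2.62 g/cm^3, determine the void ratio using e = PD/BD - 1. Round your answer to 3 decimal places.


Step 1: e = PD / BD - 1
Step 2: e = 2.62 / 1.15 - 1
Step 3: e = 2.27826 - 1
Step 4: e = 1.278

1.278


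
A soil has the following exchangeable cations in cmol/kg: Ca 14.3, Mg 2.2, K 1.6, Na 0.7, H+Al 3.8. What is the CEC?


Step 1: CEC = Ca + Mg + K + Na + (H+Al)
Step 2: CEC = 14.3 + 2.2 + 1.6 + 0.7 + 3.8
Step 3: CEC = 22.6 cmol/kg

22.6


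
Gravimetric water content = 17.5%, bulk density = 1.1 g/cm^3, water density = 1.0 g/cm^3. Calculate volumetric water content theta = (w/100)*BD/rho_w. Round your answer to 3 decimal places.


Step 1: theta = (w / 100) * BD / rho_w
Step 2: theta = (17.5 / 100) * 1.1 / 1.0
Step 3: theta = 0.175 * 1.1
Step 4: theta = 0.193

0.193


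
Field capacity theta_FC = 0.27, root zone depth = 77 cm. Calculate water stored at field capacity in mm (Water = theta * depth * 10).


Step 1: Water (mm) = theta_FC * depth (cm) * 10
Step 2: Water = 0.27 * 77 * 10
Step 3: Water = 207.9 mm

207.9


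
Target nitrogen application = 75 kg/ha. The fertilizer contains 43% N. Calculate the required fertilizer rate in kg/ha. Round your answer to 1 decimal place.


Step 1: Fertilizer rate = target N / (N content / 100)
Step 2: Rate = 75 / (43 / 100)
Step 3: Rate = 75 / 0.43
Step 4: Rate = 174.4 kg/ha

174.4


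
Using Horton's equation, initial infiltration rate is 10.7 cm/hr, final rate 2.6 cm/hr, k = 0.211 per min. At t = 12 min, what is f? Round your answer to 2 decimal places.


Step 1: f = fc + (f0 - fc) * exp(-k * t)
Step 2: exp(-0.211 * 12) = 0.0795
Step 3: f = 2.6 + (10.7 - 2.6) * 0.0795
Step 4: f = 2.6 + 8.1 * 0.0795
Step 5: f = 3.24 cm/hr

3.24


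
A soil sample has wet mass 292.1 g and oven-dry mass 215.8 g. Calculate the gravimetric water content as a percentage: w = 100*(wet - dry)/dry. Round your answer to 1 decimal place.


Step 1: Water mass = wet - dry = 292.1 - 215.8 = 76.3 g
Step 2: w = 100 * water mass / dry mass
Step 3: w = 100 * 76.3 / 215.8 = 35.4%

35.4


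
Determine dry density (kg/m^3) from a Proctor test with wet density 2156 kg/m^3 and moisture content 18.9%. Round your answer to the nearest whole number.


Step 1: Dry density = wet density / (1 + w/100)
Step 2: Dry density = 2156 / (1 + 18.9/100)
Step 3: Dry density = 2156 / 1.189
Step 4: Dry density = 1813 kg/m^3

1813


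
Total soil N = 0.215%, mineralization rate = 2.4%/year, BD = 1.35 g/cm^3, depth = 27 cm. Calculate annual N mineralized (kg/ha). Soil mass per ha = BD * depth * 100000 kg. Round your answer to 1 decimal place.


Step 1: Soil mass per ha = BD * depth * 100000 = 1.35 * 27 * 100000 = 3645000 kg
Step 2: Total N pool = soil mass * N%/100 = 3645000 * 0.215/100 = 7836.75 kg/ha
Step 3: N mineralized = N pool * rate%/100 = 7836.75 * 2.4/100 = 188.1 kg/ha/yr

188.1


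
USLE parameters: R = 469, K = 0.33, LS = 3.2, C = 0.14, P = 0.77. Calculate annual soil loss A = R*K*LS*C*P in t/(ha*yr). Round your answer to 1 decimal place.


Step 1: A = R * K * LS * C * P
Step 2: R * K = 469 * 0.33 = 154.77
Step 3: (R*K) * LS = 154.77 * 3.2 = 495.264
Step 4: * C * P = 495.264 * 0.14 * 0.77 = 53.4
Step 5: A = 53.4 t/(ha*yr)

53.4


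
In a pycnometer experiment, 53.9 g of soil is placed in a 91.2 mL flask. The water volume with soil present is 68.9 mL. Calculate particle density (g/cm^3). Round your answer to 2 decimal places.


Step 1: Volume of solids = flask volume - water volume with soil
Step 2: V_solids = 91.2 - 68.9 = 22.3 mL
Step 3: Particle density = mass / V_solids = 53.9 / 22.3 = 2.42 g/cm^3

2.42


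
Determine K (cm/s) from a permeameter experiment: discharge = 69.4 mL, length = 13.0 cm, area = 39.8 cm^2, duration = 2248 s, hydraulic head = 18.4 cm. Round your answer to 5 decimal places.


Step 1: K = Q * L / (A * t * h)
Step 2: Numerator = 69.4 * 13.0 = 902.2
Step 3: Denominator = 39.8 * 2248 * 18.4 = 1646255.36
Step 4: K = 902.2 / 1646255.36 = 0.00055 cm/s

0.00055


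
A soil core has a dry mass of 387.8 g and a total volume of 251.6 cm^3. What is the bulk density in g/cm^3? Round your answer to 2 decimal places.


Step 1: Identify the formula: BD = dry mass / volume
Step 2: Substitute values: BD = 387.8 / 251.6
Step 3: BD = 1.54 g/cm^3

1.54


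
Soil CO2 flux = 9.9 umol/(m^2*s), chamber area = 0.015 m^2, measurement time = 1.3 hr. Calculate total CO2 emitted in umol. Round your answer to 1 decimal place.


Step 1: Convert time to seconds: 1.3 hr * 3600 = 4680.0 s
Step 2: Total = flux * area * time_s
Step 3: Total = 9.9 * 0.015 * 4680.0
Step 4: Total = 695.0 umol

695.0


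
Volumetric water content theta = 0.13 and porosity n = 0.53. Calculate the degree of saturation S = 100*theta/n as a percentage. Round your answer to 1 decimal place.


Step 1: S = 100 * theta_v / n
Step 2: S = 100 * 0.13 / 0.53
Step 3: S = 24.5%

24.5


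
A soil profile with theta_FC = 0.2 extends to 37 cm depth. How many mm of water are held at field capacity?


Step 1: Water (mm) = theta_FC * depth (cm) * 10
Step 2: Water = 0.2 * 37 * 10
Step 3: Water = 74.0 mm

74.0
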